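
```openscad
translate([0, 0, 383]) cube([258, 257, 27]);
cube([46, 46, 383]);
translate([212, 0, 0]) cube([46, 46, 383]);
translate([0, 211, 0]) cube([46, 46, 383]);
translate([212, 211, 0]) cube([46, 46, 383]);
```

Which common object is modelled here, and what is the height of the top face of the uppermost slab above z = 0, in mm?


A stool. The seat height is 410 mm.

A 258×257×27 slab at z = 383 on four corner posts — a stool. The seat top is 383 + 27 = 410 mm.


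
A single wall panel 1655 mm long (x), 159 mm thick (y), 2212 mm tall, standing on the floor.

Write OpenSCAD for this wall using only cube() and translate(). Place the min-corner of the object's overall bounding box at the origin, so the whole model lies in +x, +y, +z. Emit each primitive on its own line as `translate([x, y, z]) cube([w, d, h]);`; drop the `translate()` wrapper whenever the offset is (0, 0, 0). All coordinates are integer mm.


cube([1655, 159, 2212]);


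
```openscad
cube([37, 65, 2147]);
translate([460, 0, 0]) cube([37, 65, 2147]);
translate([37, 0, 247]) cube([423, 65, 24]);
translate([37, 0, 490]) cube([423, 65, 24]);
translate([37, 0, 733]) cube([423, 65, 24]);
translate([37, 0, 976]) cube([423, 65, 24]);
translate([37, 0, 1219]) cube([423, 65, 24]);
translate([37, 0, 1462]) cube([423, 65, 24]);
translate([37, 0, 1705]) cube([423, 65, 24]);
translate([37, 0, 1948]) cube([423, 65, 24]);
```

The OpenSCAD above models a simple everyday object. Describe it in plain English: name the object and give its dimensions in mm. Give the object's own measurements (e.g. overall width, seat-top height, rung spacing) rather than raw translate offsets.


A straight ladder. Two 37×65 mm vertical rails, 2147 mm tall, stand 497 mm apart (outside-to-outside) with their front faces coplanar on the −y side. 8 rungs, each 65 mm deep and 24 mm tall, span between the inner faces of the rails, front faces flush with the rails. The lowest rung's underside is at z = 247 mm and rungs are spaced 243 mm apart (underside to underside).


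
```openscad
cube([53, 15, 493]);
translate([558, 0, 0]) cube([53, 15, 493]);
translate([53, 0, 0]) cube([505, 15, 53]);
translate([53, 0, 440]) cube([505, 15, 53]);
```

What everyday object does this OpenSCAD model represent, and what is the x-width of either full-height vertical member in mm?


A picture frame. The border width is 53 mm.

Four thin pieces enclosing a rectangular opening — a picture frame. The two full-height stiles are 493 mm tall; the top rail sits at z = 440 and is 53 mm tall, so the border above the opening is 493 − 440 = 53 mm, matching the stile x-width.


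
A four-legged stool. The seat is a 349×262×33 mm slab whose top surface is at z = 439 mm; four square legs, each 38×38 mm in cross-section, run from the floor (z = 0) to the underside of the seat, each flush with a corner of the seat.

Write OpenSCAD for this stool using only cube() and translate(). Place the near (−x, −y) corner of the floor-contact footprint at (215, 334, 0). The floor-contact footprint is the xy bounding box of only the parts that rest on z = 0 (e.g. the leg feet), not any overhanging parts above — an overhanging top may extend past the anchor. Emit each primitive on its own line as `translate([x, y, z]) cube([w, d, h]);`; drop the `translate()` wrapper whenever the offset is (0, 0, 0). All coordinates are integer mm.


translate([215, 334, 406]) cube([349, 262, 33]);
translate([215, 334, 0]) cube([38, 38, 406]);
translate([526, 334, 0]) cube([38, 38, 406]);
translate([215, 558, 0]) cube([38, 38, 406]);
translate([526, 558, 0]) cube([38, 38, 406]);


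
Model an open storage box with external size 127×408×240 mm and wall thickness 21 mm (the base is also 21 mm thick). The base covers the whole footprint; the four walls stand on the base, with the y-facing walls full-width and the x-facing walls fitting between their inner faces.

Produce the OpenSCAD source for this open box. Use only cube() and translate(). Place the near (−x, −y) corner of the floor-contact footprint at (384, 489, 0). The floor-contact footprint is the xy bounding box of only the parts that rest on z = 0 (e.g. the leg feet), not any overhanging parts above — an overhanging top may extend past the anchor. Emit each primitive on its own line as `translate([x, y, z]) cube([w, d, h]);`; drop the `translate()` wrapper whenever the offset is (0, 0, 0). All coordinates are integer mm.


translate([384, 489, 0]) cube([127, 408, 21]);
translate([384, 489, 21]) cube([127, 21, 219]);
translate([384, 876, 21]) cube([127, 21, 219]);
translate([384, 510, 21]) cube([21, 366, 219]);
translate([490, 510, 21]) cube([21, 366, 219]);


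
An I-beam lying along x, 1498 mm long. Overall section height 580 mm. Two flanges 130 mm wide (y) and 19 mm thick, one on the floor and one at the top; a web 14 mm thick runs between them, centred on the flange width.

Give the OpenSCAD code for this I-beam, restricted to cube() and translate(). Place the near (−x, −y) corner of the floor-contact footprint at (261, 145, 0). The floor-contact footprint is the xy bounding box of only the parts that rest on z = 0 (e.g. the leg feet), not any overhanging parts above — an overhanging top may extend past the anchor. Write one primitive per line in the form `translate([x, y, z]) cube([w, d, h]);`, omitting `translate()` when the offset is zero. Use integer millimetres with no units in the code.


translate([261, 145, 0]) cube([1498, 130, 19]);
translate([261, 203, 19]) cube([1498, 14, 542]);
translate([261, 145, 561]) cube([1498, 130, 19]);


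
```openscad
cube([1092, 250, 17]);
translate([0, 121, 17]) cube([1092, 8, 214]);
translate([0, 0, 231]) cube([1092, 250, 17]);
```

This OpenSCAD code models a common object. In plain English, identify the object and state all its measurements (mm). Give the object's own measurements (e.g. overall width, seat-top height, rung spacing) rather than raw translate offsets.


An I-beam lying along x, 1092 mm long. Overall section height 248 mm. Two flanges 250 mm wide (y) and 17 mm thick, one on the floor and one at the top; a web 8 mm thick runs between them, centred on the flange width.


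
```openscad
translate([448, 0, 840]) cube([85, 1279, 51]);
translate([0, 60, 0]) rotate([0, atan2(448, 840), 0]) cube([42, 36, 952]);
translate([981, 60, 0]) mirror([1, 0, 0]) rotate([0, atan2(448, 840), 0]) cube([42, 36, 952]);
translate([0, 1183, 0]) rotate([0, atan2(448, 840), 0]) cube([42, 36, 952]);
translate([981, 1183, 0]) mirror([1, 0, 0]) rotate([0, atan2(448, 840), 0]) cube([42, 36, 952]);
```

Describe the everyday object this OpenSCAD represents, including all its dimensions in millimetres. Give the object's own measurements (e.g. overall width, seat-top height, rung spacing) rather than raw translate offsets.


A sawhorse. A 85×1279×51 mm beam (x, y, z) sits on two A-frame leg pairs. Each pair is two raked legs of 42×36 mm section (36 mm along y) splaying symmetrically in x. Each leg rises 840 mm vertically over 448 mm of horizontal reach and is 952 mm long along its own axis. Every leg's outer bottom edge rests on the floor and its outer top edge meets a bottom edge of the beam — the left legs (tilting toward +x) meet the beam's −x bottom edge, the right legs (their mirror images, tilting toward −x) meet its +x bottom edge — so the leg tops tuck under the beam, the beam's underside is 840 mm above the floor, and the feet are 981 mm apart outside-to-outside with the beam centred between them. The two leg pairs are set in 60 mm from either end of the beam.


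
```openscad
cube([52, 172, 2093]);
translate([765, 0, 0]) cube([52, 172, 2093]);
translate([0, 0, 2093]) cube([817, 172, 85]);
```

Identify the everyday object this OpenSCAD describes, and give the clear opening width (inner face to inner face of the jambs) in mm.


A door frame. The clear opening width is 713 mm.

Two 2093 mm tall posts with a header on top — a door frame. The left jamb is 52 mm wide at x = 0; the right jamb starts at x = 765. The clear opening is 765 − 52 = 713 mm.


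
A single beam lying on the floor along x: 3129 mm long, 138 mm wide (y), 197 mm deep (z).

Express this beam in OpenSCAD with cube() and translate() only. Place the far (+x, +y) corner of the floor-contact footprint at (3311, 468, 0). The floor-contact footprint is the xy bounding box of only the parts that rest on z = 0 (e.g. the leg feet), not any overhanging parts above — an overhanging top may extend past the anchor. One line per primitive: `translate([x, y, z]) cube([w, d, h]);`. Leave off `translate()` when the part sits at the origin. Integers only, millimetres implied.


translate([182, 330, 0]) cube([3129, 138, 197]);


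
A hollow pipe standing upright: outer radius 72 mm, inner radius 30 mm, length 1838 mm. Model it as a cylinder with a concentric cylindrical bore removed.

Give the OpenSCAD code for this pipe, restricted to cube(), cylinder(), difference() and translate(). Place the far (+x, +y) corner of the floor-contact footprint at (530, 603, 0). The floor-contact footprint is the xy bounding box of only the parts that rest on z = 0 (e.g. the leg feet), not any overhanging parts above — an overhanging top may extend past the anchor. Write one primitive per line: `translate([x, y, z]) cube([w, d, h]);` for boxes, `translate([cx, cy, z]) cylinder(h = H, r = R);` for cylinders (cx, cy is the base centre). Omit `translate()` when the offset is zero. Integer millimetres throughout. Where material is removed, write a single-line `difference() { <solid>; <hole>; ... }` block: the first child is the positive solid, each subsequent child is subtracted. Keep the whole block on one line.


difference() { translate([458, 531, 0]) cylinder(h = 1838, r = 72); translate([458, 531, 0]) cylinder(h = 1838, r = 30); }


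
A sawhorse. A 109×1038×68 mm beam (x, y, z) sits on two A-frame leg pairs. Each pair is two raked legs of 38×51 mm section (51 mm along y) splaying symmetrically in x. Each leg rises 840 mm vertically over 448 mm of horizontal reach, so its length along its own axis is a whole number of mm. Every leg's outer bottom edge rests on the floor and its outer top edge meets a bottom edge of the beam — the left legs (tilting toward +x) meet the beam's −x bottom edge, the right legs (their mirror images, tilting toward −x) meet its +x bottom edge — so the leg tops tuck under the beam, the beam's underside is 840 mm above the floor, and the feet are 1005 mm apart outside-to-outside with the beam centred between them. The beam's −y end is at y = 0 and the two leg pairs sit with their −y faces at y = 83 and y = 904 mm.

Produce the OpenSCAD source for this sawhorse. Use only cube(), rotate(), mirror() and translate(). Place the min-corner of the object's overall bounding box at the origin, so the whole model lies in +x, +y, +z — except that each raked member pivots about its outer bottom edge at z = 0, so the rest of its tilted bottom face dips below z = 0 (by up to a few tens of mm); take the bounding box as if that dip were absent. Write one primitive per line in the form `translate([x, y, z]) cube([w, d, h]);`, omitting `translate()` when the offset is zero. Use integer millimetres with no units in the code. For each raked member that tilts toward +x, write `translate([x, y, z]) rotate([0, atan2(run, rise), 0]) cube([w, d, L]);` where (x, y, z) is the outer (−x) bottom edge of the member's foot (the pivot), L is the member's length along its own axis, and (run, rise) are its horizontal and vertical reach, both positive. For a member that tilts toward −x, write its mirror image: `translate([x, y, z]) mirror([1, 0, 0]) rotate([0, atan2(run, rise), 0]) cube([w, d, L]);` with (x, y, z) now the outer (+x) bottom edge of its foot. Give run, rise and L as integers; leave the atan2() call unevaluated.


// leg length = √(448² + 840²) = 952
// right-leg outer foot x = 2·448 + 109 = 1005
// beam min-corner = (448, 0, 840)
translate([448, 0, 840]) cube([109, 1038, 68]);
translate([0, 83, 0]) rotate([0, atan2(448, 840), 0]) cube([38, 51, 952]);
translate([1005, 83, 0]) mirror([1, 0, 0]) rotate([0, atan2(448, 840), 0]) cube([38, 51, 952]);
translate([0, 904, 0]) rotate([0, atan2(448, 840), 0]) cube([38, 51, 952]);
translate([1005, 904, 0]) mirror([1, 0, 0]) rotate([0, atan2(448, 840), 0]) cube([38, 51, 952]);


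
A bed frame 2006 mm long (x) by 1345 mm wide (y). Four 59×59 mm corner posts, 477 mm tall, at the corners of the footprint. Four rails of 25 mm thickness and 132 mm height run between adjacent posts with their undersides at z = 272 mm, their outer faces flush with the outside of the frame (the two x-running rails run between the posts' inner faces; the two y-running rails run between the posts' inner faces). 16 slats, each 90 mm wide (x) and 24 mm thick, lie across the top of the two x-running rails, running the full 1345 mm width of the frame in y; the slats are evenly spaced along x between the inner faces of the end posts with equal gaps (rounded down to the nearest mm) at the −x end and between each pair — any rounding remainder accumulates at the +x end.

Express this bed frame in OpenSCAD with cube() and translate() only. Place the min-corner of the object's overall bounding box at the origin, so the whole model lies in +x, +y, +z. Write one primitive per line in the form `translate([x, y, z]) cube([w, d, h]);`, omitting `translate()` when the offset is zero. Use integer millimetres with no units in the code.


// slat z = rail_z + rail_h = 272 + 132 = 404
// slat gap = ⌊(1888 − 16·90) / 17⌋ = 26
cube([59, 59, 477]);
translate([0, 1286, 0]) cube([59, 59, 477]);
translate([1947, 0, 0]) cube([59, 59, 477]);
translate([1947, 1286, 0]) cube([59, 59, 477]);
translate([59, 0, 272]) cube([1888, 25, 132]);
translate([59, 1320, 272]) cube([1888, 25, 132]);
translate([0, 59, 272]) cube([25, 1227, 132]);
translate([1981, 59, 272]) cube([25, 1227, 132]);
translate([85, 0, 404]) cube([90, 1345, 24]);
translate([201, 0, 404]) cube([90, 1345, 24]);
translate([317, 0, 404]) cube([90, 1345, 24]);
translate([433, 0, 404]) cube([90, 1345, 24]);
translate([549, 0, 404]) cube([90, 1345, 24]);
translate([665, 0, 404]) cube([90, 1345, 24]);
translate([781, 0, 404]) cube([90, 1345, 24]);
translate([897, 0, 404]) cube([90, 1345, 24]);
translate([1013, 0, 404]) cube([90, 1345, 24]);
translate([1129, 0, 404]) cube([90, 1345, 24]);
translate([1245, 0, 404]) cube([90, 1345, 24]);
translate([1361, 0, 404]) cube([90, 1345, 24]);
translate([1477, 0, 404]) cube([90, 1345, 24]);
translate([1593, 0, 404]) cube([90, 1345, 24]);
translate([1709, 0, 404]) cube([90, 1345, 24]);
translate([1825, 0, 404]) cube([90, 1345, 24]);


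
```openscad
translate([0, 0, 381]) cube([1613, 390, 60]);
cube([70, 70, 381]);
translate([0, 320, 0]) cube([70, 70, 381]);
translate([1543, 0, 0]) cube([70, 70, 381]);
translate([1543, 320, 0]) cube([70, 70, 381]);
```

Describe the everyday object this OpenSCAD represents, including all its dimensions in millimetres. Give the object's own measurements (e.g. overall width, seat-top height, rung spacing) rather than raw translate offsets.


A long wooden bench with a 1613 mm (x) × 390 mm (y) seat, 60 mm thick, its top surface 441 mm above the floor. Four 70 mm square legs at the seat corners, flush with the edges, run from z = 0 to the seat underside.


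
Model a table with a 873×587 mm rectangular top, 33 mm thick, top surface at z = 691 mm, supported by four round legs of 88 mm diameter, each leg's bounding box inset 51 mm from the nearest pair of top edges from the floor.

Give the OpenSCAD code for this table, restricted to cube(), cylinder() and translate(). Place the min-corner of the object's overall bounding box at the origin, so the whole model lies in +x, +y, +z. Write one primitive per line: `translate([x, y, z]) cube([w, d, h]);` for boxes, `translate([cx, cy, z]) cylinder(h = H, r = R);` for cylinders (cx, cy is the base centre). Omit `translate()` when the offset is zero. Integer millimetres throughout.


translate([0, 0, 658]) cube([873, 587, 33]);
translate([95, 95, 0]) cylinder(h = 658, r = 44);
translate([778, 95, 0]) cylinder(h = 658, r = 44);
translate([95, 492, 0]) cylinder(h = 658, r = 44);
translate([778, 492, 0]) cylinder(h = 658, r = 44);


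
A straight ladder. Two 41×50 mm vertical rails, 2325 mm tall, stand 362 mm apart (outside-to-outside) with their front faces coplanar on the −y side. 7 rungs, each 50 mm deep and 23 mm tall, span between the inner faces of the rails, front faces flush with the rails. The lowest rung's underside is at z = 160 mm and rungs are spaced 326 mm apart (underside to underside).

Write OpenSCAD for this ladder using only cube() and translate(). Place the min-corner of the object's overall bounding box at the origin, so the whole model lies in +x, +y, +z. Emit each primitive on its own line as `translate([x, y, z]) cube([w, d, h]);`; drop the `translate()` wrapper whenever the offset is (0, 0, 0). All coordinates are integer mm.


cube([41, 50, 2325]);
translate([321, 0, 0]) cube([41, 50, 2325]);
translate([41, 0, 160]) cube([280, 50, 23]);
translate([41, 0, 486]) cube([280, 50, 23]);
translate([41, 0, 812]) cube([280, 50, 23]);
translate([41, 0, 1138]) cube([280, 50, 23]);
translate([41, 0, 1464]) cube([280, 50, 23]);
translate([41, 0, 1790]) cube([280, 50, 23]);
translate([41, 0, 2116]) cube([280, 50, 23]);


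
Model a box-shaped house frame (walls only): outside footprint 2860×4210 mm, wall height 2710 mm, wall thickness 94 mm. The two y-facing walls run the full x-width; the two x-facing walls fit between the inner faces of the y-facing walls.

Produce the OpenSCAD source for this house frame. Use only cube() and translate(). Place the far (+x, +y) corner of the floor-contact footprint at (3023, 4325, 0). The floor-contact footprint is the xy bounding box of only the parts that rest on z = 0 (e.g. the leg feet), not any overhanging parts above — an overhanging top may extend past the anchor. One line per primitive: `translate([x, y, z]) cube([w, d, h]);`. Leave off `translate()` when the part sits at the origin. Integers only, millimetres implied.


translate([163, 115, 0]) cube([2860, 94, 2710]);
translate([163, 4231, 0]) cube([2860, 94, 2710]);
translate([163, 209, 0]) cube([94, 4022, 2710]);
translate([2929, 209, 0]) cube([94, 4022, 2710]);


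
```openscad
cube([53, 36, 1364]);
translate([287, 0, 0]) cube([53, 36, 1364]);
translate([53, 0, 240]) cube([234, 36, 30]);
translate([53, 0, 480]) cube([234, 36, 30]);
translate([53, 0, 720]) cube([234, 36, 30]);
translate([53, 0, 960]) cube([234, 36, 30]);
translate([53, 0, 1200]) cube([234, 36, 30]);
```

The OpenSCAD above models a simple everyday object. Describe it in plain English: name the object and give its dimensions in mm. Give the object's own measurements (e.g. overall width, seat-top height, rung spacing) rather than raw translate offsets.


A straight ladder. Two 53×36 mm vertical rails, 1364 mm tall, stand 340 mm apart (outside-to-outside) with their front faces coplanar on the −y side. 5 rungs, each 36 mm deep and 30 mm tall, span between the inner faces of the rails, front faces flush with the rails. The lowest rung's underside is at z = 240 mm and rungs are spaced 240 mm apart (underside to underside).


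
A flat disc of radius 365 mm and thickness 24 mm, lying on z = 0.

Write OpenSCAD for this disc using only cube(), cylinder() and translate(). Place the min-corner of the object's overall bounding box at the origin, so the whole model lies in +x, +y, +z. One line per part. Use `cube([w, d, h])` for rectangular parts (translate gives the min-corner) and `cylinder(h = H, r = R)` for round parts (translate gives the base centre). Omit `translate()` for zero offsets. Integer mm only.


translate([365, 365, 0]) cylinder(h = 24, r = 365);


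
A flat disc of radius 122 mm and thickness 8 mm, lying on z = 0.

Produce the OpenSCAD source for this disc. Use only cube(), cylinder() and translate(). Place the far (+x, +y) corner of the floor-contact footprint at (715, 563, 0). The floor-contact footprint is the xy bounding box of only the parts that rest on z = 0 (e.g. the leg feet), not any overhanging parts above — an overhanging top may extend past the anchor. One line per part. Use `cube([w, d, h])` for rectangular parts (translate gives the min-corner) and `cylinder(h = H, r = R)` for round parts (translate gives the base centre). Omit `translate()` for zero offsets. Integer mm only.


translate([593, 441, 0]) cylinder(h = 8, r = 122);


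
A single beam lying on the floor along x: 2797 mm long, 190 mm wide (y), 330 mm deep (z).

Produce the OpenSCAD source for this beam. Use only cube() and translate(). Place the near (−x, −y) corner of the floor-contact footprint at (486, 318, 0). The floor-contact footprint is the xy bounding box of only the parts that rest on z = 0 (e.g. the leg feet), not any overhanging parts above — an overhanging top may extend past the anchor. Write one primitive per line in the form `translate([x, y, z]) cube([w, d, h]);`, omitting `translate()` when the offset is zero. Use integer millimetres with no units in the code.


translate([486, 318, 0]) cube([2797, 190, 330]);


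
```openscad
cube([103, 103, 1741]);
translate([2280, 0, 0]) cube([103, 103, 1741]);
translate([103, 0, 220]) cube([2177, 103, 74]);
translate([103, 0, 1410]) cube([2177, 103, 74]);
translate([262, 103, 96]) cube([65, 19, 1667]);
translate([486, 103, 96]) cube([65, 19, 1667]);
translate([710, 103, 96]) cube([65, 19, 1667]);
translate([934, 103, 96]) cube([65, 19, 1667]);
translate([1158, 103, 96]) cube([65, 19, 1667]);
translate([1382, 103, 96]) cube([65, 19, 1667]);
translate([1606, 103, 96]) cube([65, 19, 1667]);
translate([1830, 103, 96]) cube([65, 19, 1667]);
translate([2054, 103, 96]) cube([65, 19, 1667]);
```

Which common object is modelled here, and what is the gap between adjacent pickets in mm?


A fence section. The picket gap is 159 mm.

Two posts, two rails, 9 pickets — a fence section. Span 2177 mm holds 9 pickets of 65 mm with 10 equal gaps: ⌊(2177 − 9·65) / 10⌋ = 159 mm.


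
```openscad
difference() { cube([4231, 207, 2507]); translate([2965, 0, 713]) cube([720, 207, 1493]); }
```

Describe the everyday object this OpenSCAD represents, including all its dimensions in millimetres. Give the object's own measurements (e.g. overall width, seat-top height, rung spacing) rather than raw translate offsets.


A wall 4231 mm long (x), 207 mm thick (y), 2507 mm tall, with a rectangular window opening cut through it. The opening is 720 mm wide and 1493 mm tall; its sill is at z = 713 mm and its near (−x) edge is 2965 mm from the wall's −x end. The opening passes through the full wall thickness.


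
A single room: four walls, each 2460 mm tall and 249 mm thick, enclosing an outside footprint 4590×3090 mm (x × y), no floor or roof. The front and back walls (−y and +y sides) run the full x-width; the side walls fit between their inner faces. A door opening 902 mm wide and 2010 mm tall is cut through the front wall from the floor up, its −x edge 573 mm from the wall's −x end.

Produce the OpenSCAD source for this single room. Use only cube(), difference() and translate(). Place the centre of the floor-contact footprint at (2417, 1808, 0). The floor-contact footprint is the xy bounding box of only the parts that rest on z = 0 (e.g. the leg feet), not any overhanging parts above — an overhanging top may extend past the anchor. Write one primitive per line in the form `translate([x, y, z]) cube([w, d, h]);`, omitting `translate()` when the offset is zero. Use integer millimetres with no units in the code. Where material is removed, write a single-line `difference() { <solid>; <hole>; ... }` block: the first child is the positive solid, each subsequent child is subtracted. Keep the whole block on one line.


difference() { translate([122, 263, 0]) cube([4590, 249, 2460]); translate([695, 263, 0]) cube([902, 249, 2010]); }
translate([122, 3104, 0]) cube([4590, 249, 2460]);
translate([122, 512, 0]) cube([249, 2592, 2460]);
translate([4463, 512, 0]) cube([249, 2592, 2460]);


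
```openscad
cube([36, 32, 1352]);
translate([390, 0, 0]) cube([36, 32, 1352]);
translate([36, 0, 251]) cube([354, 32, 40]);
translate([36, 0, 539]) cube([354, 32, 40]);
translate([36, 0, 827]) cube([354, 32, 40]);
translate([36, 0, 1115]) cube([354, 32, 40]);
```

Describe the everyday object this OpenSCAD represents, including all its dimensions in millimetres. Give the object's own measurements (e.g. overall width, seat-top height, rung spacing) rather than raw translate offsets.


A straight ladder. Two 36×32 mm vertical rails, 1352 mm tall, stand 426 mm apart (outside-to-outside) with their front faces coplanar on the −y side. 4 rungs, each 32 mm deep and 40 mm tall, span between the inner faces of the rails, front faces flush with the rails. The lowest rung's underside is at z = 251 mm and rungs are spaced 288 mm apart (underside to underside).


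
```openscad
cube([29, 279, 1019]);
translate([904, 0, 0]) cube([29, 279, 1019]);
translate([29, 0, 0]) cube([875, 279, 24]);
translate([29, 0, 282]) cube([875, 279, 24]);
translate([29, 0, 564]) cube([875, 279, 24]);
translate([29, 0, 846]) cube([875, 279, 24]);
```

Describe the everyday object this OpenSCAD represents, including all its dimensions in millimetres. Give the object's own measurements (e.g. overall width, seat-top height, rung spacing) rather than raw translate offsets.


An open bookshelf. Two side panels, each 29 mm thick, 279 mm deep and 1019 mm tall, stand 933 mm apart (outside-to-outside). Between them sit 4 shelves, each 24 mm thick and 279 mm deep, spanning the full gap between the sides. The bottom shelf rests on the floor (its underside at z = 0) and the clear gap between one shelf's top and the next shelf's underside is 258 mm.


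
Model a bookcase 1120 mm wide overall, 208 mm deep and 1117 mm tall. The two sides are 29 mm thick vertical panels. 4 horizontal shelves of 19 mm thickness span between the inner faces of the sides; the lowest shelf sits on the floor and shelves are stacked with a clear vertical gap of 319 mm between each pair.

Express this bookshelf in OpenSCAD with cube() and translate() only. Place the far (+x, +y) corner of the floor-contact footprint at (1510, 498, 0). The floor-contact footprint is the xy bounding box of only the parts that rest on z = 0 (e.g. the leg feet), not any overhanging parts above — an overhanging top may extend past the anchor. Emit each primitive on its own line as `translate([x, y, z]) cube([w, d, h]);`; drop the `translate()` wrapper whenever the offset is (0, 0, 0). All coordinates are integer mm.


translate([390, 290, 0]) cube([29, 208, 1117]);
translate([1481, 290, 0]) cube([29, 208, 1117]);
translate([419, 290, 0]) cube([1062, 208, 19]);
translate([419, 290, 338]) cube([1062, 208, 19]);
translate([419, 290, 676]) cube([1062, 208, 19]);
translate([419, 290, 1014]) cube([1062, 208, 19]);


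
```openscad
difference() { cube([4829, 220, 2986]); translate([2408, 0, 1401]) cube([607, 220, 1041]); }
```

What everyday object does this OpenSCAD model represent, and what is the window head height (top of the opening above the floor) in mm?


A wall with a window opening. The window head height is 2442 mm.

A wall with a rectangular opening subtracted — a window. Sill at z = 1401, opening 1041 mm tall, so the head is at 1401 + 1041 = 2442 mm.


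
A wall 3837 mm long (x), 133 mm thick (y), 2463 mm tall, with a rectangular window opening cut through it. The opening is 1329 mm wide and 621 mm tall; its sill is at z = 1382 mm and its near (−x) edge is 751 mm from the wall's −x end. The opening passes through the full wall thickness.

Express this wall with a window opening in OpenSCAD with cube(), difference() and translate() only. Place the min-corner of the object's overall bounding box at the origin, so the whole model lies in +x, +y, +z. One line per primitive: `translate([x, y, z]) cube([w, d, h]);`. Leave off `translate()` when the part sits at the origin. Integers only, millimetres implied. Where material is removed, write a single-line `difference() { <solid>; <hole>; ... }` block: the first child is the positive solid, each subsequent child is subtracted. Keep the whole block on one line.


difference() { cube([3837, 133, 2463]); translate([751, 0, 1382]) cube([1329, 133, 621]); }


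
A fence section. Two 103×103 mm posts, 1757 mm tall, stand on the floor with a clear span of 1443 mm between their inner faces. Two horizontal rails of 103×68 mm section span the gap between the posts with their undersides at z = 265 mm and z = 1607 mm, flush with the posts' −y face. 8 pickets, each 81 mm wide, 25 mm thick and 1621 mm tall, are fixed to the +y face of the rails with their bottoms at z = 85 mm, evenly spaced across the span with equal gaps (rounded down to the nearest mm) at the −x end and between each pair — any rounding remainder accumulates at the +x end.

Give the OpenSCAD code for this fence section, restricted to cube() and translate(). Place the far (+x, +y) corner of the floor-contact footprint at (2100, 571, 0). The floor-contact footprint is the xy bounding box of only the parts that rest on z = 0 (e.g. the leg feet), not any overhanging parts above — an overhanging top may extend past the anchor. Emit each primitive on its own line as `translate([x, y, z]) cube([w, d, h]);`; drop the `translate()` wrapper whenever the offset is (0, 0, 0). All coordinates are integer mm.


translate([451, 468, 0]) cube([103, 103, 1757]);
translate([1997, 468, 0]) cube([103, 103, 1757]);
translate([554, 468, 265]) cube([1443, 103, 68]);
translate([554, 468, 1607]) cube([1443, 103, 68]);
translate([642, 571, 85]) cube([81, 25, 1621]);
translate([811, 571, 85]) cube([81, 25, 1621]);
translate([980, 571, 85]) cube([81, 25, 1621]);
translate([1149, 571, 85]) cube([81, 25, 1621]);
translate([1318, 571, 85]) cube([81, 25, 1621]);
translate([1487, 571, 85]) cube([81, 25, 1621]);
translate([1656, 571, 85]) cube([81, 25, 1621]);
translate([1825, 571, 85]) cube([81, 25, 1621]);


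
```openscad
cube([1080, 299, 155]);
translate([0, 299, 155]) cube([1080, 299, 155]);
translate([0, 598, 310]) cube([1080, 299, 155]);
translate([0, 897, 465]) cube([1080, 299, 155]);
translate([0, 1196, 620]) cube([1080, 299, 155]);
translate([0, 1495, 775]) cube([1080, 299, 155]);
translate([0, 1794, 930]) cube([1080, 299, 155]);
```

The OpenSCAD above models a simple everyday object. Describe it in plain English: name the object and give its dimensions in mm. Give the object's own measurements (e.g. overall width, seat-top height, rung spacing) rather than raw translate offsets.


A straight staircase of 7 solid steps. Each step is 1080 mm wide (x), 299 mm deep (y, the going) and 155 mm tall (the rise). The first step rests on the floor; each subsequent step sits one going further in +y and one rise higher in +z, directly behind and above the previous step with no overlap.


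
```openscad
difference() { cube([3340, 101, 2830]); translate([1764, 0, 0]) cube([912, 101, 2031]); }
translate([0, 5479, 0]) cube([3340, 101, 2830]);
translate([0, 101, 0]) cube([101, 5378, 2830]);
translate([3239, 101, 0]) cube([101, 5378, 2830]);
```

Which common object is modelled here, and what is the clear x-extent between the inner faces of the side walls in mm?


A single room. The interior width is 3138 mm.

Four walls enclosing a rectangle with a door in the front wall — a room. Outside width 3340 minus two 101 mm walls gives 3138 mm.


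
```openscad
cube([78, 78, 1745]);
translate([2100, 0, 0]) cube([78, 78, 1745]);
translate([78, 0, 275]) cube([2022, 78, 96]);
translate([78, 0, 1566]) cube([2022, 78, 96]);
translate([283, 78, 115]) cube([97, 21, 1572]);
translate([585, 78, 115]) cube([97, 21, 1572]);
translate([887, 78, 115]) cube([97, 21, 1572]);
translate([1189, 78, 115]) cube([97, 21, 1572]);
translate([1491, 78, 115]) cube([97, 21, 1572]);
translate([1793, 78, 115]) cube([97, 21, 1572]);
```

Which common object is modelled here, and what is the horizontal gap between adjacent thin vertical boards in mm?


A fence section. The picket gap is 205 mm.

Two posts, two rails, 6 pickets — a fence section. Span 2022 mm holds 6 pickets of 97 mm with 7 equal gaps: ⌊(2022 − 6·97) / 7⌋ = 205 mm.


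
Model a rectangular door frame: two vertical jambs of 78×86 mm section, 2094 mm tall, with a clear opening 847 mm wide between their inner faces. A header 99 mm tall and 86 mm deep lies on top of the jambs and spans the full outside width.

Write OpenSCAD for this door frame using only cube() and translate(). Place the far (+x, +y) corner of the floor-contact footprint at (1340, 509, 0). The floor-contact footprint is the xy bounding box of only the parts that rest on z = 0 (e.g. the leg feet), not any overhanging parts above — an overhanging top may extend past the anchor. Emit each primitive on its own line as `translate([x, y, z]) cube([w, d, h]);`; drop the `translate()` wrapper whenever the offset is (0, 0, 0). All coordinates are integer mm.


translate([337, 423, 0]) cube([78, 86, 2094]);
translate([1262, 423, 0]) cube([78, 86, 2094]);
translate([337, 423, 2094]) cube([1003, 86, 99]);


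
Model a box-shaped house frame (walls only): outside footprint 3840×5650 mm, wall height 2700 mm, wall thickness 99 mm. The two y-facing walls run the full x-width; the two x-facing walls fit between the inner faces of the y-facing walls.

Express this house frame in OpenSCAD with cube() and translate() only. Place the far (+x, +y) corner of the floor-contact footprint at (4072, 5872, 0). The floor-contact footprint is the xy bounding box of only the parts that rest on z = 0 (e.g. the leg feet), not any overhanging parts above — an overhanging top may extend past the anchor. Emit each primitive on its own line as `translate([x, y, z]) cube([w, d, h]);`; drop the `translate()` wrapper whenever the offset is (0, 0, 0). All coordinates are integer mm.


translate([232, 222, 0]) cube([3840, 99, 2700]);
translate([232, 5773, 0]) cube([3840, 99, 2700]);
translate([232, 321, 0]) cube([99, 5452, 2700]);
translate([3973, 321, 0]) cube([99, 5452, 2700]);


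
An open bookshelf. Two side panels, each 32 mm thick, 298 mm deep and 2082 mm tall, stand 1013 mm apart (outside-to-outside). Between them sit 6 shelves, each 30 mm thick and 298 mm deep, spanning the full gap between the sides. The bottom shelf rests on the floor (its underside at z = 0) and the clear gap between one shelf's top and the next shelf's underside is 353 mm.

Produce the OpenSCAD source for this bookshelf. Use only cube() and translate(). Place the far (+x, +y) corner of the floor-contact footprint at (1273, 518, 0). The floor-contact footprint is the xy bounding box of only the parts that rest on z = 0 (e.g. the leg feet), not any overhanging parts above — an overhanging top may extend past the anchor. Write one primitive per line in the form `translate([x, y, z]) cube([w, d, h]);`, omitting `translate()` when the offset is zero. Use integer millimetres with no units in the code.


translate([260, 220, 0]) cube([32, 298, 2082]);
translate([1241, 220, 0]) cube([32, 298, 2082]);
translate([292, 220, 0]) cube([949, 298, 30]);
translate([292, 220, 383]) cube([949, 298, 30]);
translate([292, 220, 766]) cube([949, 298, 30]);
translate([292, 220, 1149]) cube([949, 298, 30]);
translate([292, 220, 1532]) cube([949, 298, 30]);
translate([292, 220, 1915]) cube([949, 298, 30]);


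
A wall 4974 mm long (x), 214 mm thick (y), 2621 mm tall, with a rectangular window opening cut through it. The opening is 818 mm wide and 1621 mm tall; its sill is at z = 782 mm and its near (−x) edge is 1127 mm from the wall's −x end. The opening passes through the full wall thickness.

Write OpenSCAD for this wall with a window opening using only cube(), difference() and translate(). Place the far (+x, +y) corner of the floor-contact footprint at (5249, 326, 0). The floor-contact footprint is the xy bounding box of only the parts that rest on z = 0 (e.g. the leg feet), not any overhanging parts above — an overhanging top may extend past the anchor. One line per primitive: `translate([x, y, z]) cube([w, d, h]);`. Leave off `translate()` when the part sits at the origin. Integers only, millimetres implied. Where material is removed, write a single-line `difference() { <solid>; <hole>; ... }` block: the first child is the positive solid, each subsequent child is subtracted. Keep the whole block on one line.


difference() { translate([275, 112, 0]) cube([4974, 214, 2621]); translate([1402, 112, 782]) cube([818, 214, 1621]); }


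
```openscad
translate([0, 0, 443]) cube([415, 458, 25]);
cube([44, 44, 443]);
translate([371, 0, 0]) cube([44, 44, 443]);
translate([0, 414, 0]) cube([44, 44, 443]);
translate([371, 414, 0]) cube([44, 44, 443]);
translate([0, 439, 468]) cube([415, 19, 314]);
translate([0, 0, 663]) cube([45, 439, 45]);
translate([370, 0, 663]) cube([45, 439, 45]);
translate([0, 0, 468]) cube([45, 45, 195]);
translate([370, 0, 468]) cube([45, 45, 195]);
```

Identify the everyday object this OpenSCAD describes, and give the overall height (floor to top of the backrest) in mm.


A chair. The overall height is 782 mm.

A slab on four corner posts with a tall panel at the back — a chair. The seat slab sits at z = 443 with thickness 25, and the 314 mm backrest starts at the seat top, so the overall height is 443 + 25 + 314 = 782 mm.


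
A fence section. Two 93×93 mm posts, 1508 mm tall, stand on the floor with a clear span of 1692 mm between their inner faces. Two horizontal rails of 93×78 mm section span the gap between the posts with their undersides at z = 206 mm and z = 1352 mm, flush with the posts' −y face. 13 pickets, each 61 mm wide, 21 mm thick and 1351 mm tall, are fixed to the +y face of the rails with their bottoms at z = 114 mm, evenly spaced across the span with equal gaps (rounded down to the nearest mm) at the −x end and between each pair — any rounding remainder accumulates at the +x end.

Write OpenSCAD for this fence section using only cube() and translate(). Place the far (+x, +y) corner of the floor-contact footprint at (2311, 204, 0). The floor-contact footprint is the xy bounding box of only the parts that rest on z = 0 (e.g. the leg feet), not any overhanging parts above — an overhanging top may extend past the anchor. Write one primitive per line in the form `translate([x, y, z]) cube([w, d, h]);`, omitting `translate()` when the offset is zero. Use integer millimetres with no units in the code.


translate([433, 111, 0]) cube([93, 93, 1508]);
translate([2218, 111, 0]) cube([93, 93, 1508]);
translate([526, 111, 206]) cube([1692, 93, 78]);
translate([526, 111, 1352]) cube([1692, 93, 78]);
translate([590, 204, 114]) cube([61, 21, 1351]);
translate([715, 204, 114]) cube([61, 21, 1351]);
translate([840, 204, 114]) cube([61, 21, 1351]);
translate([965, 204, 114]) cube([61, 21, 1351]);
translate([1090, 204, 114]) cube([61, 21, 1351]);
translate([1215, 204, 114]) cube([61, 21, 1351]);
translate([1340, 204, 114]) cube([61, 21, 1351]);
translate([1465, 204, 114]) cube([61, 21, 1351]);
translate([1590, 204, 114]) cube([61, 21, 1351]);
translate([1715, 204, 114]) cube([61, 21, 1351]);
translate([1840, 204, 114]) cube([61, 21, 1351]);
translate([1965, 204, 114]) cube([61, 21, 1351]);
translate([2090, 204, 114]) cube([61, 21, 1351]);


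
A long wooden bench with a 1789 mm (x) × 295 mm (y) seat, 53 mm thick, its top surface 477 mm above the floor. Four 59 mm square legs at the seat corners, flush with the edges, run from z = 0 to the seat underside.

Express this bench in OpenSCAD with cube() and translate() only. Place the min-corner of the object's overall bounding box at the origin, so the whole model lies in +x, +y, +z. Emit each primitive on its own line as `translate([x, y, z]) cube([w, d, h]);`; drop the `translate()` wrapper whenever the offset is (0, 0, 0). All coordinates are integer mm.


// leg_h = 477 − 53 = 424
translate([0, 0, 424]) cube([1789, 295, 53]);
cube([59, 59, 424]);
translate([0, 236, 0]) cube([59, 59, 424]);
translate([1730, 0, 0]) cube([59, 59, 424]);
translate([1730, 236, 0]) cube([59, 59, 424]);
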